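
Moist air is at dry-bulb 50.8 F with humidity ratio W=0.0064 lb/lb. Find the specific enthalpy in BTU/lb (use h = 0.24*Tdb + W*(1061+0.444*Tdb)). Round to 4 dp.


h = 0.24*50.8 + 0.0064*(1061+0.444*50.8) = 19.1268 BTU/lb

19.1268 BTU/lb


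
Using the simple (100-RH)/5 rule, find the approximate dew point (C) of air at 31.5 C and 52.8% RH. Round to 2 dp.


Td = 31.5 - (100-52.8)/5 = 22.06 C

22.06 C


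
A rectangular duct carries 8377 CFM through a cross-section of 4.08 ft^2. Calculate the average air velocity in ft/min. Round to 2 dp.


V = 8377 / 4.08 = 2053.19 ft/min

2053.19 ft/min


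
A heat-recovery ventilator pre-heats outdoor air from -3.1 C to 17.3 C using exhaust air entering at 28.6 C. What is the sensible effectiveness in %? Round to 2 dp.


eff = (17.3-(-3.1))/(28.6-(-3.1))*100 = 64.35 %

64.35 %


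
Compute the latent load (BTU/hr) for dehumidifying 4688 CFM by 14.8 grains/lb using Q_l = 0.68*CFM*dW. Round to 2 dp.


Q = 0.68 * 4688 * 14.8 = 47180.03 BTU/hr

47180.03 BTU/hr


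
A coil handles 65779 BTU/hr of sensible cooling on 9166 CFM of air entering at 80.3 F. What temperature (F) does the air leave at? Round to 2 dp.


dT = 65779/(1.08*9166) = 6.6448
T_leave = 80.3 - 6.6448 = 73.66 F

73.66 F


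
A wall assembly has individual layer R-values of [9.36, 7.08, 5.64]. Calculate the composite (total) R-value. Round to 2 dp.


R_total = 9.36 + 7.08 + 5.64 = 22.08

22.08


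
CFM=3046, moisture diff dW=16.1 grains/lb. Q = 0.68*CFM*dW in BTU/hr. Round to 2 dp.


Q = 0.68 * 3046 * 16.1 = 33347.61 BTU/hr

33347.61 BTU/hr


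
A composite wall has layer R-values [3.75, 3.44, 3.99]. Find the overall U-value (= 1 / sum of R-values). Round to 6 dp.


R_total = 3.75 + 3.44 + 3.99 = 11.18
U = 1/11.18 = 0.089445

0.089445


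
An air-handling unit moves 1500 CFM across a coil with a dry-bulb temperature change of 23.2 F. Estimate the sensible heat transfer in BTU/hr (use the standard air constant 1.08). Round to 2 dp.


Q = 1.08 * 1500 * 23.2 = 37584.00 BTU/hr

37584.00 BTU/hr


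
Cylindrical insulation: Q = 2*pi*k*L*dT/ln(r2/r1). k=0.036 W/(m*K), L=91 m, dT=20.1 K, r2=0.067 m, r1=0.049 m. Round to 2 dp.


Q = 2*pi*0.036*91*20.1/ln(0.067/0.049) = 1322.37 W

1322.37 W


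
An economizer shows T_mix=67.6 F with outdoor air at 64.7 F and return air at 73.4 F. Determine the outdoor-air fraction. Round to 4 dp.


frac = (67.6 - 73.4) / (64.7 - 73.4) = 0.6667

0.6667


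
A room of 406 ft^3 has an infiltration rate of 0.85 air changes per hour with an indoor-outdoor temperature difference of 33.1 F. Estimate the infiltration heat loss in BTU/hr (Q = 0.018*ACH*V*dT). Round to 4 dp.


Q = 0.018 * 0.85 * 406 * 33.1 = 205.6106 BTU/hr

205.6106 BTU/hr


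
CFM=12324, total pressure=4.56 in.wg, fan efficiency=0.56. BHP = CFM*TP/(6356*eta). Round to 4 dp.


BHP = 12324 * 4.56 / (6356 * 0.56) = 15.7886 hp

15.7886 hp


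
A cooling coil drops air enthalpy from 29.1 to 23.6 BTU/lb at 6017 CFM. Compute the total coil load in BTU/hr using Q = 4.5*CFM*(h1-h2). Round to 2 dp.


Q = 4.5 * 6017 * (29.1 - 23.6) = 148920.75 BTU/hr

148920.75 BTU/hr


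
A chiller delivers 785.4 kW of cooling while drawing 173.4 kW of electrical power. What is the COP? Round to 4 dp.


COP = 785.4 / 173.4 = 4.5294

4.5294


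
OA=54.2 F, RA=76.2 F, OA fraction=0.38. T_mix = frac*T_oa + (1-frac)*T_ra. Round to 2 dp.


T_mix = 0.38*54.2 + 0.62*76.2 = 67.84 F

67.84 F


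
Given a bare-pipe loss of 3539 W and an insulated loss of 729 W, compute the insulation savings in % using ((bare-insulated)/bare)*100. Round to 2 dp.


Savings = ((3539-729)/3539)*100 = 79.40 %

79.40 %


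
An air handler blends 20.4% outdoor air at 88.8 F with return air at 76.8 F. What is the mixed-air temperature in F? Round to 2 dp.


T_mix = 76.8 + (20.4/100)*(88.8-76.8) = 79.25 F

79.25 F


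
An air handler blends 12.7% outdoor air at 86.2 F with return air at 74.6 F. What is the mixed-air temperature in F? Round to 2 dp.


T_mix = 74.6 + (12.7/100)*(86.2-74.6) = 76.07 F

76.07 F


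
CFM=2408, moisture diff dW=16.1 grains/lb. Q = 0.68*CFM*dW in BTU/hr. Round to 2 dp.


Q = 0.68 * 2408 * 16.1 = 26362.78 BTU/hr

26362.78 BTU/hr


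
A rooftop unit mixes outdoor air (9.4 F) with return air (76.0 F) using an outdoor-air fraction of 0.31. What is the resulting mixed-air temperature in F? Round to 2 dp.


T_mix = 0.31*9.4 + 0.69*76.0 = 55.35 F

55.35 F


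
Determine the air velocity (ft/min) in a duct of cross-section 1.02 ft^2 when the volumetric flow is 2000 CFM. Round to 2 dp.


V = 2000 / 1.02 = 1960.78 ft/min

1960.78 ft/min


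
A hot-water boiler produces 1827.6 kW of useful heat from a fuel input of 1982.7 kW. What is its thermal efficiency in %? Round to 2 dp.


eta = (1827.6/1982.7)*100 = 92.18 %

92.18 %


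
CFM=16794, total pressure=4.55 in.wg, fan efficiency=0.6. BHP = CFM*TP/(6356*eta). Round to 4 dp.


BHP = 16794 * 4.55 / (6356 * 0.6) = 20.0369 hp

20.0369 hp


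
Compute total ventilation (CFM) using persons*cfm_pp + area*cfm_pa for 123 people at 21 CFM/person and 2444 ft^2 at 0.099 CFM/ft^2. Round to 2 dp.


Total = 123*21 + 2444*0.099 = 2824.96 CFM

2824.96 CFM


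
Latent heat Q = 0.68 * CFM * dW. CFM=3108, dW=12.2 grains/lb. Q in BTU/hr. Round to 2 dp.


Q = 0.68 * 3108 * 12.2 = 25783.97 BTU/hr

25783.97 BTU/hr


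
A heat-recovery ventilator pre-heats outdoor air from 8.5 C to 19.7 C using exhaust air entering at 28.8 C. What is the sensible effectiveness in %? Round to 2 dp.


eff = (19.7-8.5)/(28.8-8.5)*100 = 55.17 %

55.17 %


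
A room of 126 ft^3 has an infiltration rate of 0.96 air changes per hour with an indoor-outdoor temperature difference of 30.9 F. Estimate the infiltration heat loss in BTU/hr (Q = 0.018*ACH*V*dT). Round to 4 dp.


Q = 0.018 * 0.96 * 126 * 30.9 = 67.2780 BTU/hr

67.2780 BTU/hr


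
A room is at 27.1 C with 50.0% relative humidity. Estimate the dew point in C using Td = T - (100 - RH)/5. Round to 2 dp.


Td = 27.1 - (100-50.0)/5 = 17.10 C

17.10 C


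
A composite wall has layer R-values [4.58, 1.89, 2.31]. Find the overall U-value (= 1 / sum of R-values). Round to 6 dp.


R_total = 4.58 + 1.89 + 2.31 = 8.78
U = 1/8.78 = 0.113895

0.113895


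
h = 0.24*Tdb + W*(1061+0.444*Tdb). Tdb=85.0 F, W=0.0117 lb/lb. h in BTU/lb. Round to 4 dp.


h = 0.24*85.0 + 0.0117*(1061+0.444*85.0) = 33.2553 BTU/lb

33.2553 BTU/lb


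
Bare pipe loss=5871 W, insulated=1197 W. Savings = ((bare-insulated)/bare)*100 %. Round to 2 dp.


Savings = ((5871-1197)/5871)*100 = 79.61 %

79.61 %


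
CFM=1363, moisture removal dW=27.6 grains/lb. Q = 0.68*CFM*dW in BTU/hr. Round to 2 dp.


Q = 0.68 * 1363 * 27.6 = 25580.78 BTU/hr

25580.78 BTU/hr


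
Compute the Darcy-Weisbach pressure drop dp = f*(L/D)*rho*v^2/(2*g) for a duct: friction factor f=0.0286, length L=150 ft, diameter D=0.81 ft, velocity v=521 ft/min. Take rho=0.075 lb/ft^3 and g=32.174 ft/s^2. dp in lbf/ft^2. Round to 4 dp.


v_fps = 521/60 = 8.6833 ft/s
dp = 0.0286*(150/0.81)*0.075*8.6833^2/(2*32.174) = 0.4654 lbf/ft^2

0.4654 lbf/ft^2


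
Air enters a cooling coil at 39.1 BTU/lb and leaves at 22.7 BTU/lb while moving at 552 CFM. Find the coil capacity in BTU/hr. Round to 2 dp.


Q = 4.5 * 552 * (39.1 - 22.7) = 40737.60 BTU/hr

40737.60 BTU/hr


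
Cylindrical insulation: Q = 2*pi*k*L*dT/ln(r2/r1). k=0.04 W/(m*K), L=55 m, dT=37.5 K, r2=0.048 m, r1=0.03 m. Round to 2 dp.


Q = 2*pi*0.04*55*37.5/ln(0.048/0.03) = 1102.89 W

1102.89 W


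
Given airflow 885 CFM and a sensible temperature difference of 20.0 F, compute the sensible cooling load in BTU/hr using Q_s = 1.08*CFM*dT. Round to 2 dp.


Q = 1.08 * 885 * 20.0 = 19116.00 BTU/hr

19116.00 BTU/hr


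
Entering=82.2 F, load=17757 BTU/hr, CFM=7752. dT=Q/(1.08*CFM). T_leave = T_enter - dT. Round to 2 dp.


dT = 17757/(1.08*7752) = 2.1210
T_leave = 82.2 - 2.1210 = 80.08 F

80.08 F


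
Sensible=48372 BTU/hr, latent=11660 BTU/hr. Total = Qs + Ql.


Qt = 48372 + 11660 = 60032 BTU/hr

60032 BTU/hr


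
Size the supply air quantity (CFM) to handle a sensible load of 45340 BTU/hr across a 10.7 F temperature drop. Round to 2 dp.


CFM = 45340 / (1.08 * 10.7) = 3923.50

3923.50 CFM


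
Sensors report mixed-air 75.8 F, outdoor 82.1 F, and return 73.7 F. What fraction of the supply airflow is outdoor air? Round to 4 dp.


frac = (75.8 - 73.7) / (82.1 - 73.7) = 0.2500

0.2500


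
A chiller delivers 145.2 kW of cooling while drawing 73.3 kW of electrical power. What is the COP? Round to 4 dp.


COP = 145.2 / 73.3 = 1.9809

1.9809


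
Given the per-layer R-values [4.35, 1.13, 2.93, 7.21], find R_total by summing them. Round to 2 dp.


R_total = 4.35 + 1.13 + 2.93 + 7.21 = 15.62

15.62


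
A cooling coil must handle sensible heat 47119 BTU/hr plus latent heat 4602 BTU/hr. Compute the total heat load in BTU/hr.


Qt = 47119 + 4602 = 51721 BTU/hr

51721 BTU/hr


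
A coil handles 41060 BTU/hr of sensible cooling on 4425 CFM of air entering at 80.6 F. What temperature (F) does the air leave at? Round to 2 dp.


dT = 41060/(1.08*4425) = 8.5918
T_leave = 80.6 - 8.5918 = 72.01 F

72.01 F


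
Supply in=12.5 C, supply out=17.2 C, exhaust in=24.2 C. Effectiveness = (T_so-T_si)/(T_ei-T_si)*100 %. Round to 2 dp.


eff = (17.2-12.5)/(24.2-12.5)*100 = 40.17 %

40.17 %


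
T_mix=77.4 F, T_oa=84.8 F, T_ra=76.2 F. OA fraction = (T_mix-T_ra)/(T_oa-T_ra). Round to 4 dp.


frac = (77.4 - 76.2) / (84.8 - 76.2) = 0.1395

0.1395


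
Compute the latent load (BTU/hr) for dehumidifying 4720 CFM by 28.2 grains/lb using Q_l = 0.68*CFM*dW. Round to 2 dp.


Q = 0.68 * 4720 * 28.2 = 90510.72 BTU/hr

90510.72 BTU/hr


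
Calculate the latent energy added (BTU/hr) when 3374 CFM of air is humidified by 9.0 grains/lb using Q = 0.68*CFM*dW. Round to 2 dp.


Q = 0.68 * 3374 * 9.0 = 20648.88 BTU/hr

20648.88 BTU/hr


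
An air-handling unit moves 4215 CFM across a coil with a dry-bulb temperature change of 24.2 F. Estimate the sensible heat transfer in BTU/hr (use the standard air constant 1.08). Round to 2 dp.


Q = 1.08 * 4215 * 24.2 = 110163.24 BTU/hr

110163.24 BTU/hr


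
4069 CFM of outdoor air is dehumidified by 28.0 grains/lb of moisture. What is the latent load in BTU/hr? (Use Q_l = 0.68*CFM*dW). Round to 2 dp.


Q = 0.68 * 4069 * 28.0 = 77473.76 BTU/hr

77473.76 BTU/hr


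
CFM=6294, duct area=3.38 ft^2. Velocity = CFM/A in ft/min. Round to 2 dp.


V = 6294 / 3.38 = 1862.13 ft/min

1862.13 ft/min


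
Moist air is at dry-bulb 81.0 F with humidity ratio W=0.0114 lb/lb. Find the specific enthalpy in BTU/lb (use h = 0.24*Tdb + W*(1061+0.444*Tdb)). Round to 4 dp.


h = 0.24*81.0 + 0.0114*(1061+0.444*81.0) = 31.9454 BTU/lb

31.9454 BTU/lb


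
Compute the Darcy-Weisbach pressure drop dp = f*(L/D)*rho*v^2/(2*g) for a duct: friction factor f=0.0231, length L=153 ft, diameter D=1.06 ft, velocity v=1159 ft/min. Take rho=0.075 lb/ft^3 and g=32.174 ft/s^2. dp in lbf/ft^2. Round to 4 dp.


v_fps = 1159/60 = 19.3167 ft/s
dp = 0.0231*(153/1.06)*0.075*19.3167^2/(2*32.174) = 1.4501 lbf/ft^2

1.4501 lbf/ft^2


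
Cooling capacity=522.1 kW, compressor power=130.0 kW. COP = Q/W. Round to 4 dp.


COP = 522.1 / 130.0 = 4.0162

4.0162


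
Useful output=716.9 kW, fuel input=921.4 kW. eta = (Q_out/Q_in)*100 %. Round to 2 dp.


eta = (716.9/921.4)*100 = 77.81 %

77.81 %


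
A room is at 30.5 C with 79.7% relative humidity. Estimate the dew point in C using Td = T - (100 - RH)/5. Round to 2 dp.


Td = 30.5 - (100-79.7)/5 = 26.44 C

26.44 C


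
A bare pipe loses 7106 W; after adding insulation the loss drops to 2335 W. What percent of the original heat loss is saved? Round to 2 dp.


Savings = ((7106-2335)/7106)*100 = 67.14 %

67.14 %


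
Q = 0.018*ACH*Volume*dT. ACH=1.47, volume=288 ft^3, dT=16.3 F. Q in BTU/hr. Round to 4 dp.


Q = 0.018 * 1.47 * 288 * 16.3 = 124.2138 BTU/hr

124.2138 BTU/hr


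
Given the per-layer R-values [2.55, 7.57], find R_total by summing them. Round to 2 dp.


R_total = 2.55 + 7.57 = 10.12

10.12


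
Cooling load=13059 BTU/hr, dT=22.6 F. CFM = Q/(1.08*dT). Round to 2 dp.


CFM = 13059 / (1.08 * 22.6) = 535.03

535.03 CFM


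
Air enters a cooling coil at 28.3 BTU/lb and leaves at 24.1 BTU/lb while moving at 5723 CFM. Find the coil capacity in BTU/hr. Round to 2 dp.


Q = 4.5 * 5723 * (28.3 - 24.1) = 108164.70 BTU/hr

108164.70 BTU/hr


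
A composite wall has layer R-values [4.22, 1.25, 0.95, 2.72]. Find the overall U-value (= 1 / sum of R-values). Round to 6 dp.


R_total = 4.22 + 1.25 + 0.95 + 2.72 = 9.14
U = 1/9.14 = 0.109409

0.109409


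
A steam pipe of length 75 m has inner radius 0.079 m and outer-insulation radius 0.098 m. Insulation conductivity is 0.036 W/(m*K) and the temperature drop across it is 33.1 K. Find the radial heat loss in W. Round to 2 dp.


Q = 2*pi*0.036*75*33.1/ln(0.098/0.079) = 2605.46 W

2605.46 W


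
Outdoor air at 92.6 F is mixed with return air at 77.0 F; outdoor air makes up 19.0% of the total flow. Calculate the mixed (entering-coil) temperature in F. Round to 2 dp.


T_mix = 77.0 + (19.0/100)*(92.6-77.0) = 79.96 F

79.96 F


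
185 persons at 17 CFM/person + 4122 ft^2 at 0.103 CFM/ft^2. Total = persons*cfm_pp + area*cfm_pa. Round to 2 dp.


Total = 185*17 + 4122*0.103 = 3569.57 CFM

3569.57 CFM


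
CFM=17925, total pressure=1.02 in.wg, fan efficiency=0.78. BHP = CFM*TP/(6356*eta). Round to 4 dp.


BHP = 17925 * 1.02 / (6356 * 0.78) = 3.6879 hp

3.6879 hp


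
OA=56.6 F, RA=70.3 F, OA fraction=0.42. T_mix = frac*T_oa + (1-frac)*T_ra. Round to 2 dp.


T_mix = 0.42*56.6 + 0.58*70.3 = 64.55 F

64.55 F


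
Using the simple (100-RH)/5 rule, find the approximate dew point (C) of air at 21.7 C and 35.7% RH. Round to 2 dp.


Td = 21.7 - (100-35.7)/5 = 8.84 C

8.84 C


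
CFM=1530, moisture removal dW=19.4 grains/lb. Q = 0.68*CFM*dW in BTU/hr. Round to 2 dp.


Q = 0.68 * 1530 * 19.4 = 20183.76 BTU/hr

20183.76 BTU/hr


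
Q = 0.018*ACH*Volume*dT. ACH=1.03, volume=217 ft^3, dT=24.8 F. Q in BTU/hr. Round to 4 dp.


Q = 0.018 * 1.03 * 217 * 24.8 = 99.7749 BTU/hr

99.7749 BTU/hr


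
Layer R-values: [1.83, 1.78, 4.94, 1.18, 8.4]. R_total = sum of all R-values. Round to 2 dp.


R_total = 1.83 + 1.78 + 4.94 + 1.18 + 8.4 = 18.13

18.13


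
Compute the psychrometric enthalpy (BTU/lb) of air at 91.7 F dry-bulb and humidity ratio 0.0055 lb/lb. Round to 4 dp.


h = 0.24*91.7 + 0.0055*(1061+0.444*91.7) = 28.0674 BTU/lb

28.0674 BTU/lb


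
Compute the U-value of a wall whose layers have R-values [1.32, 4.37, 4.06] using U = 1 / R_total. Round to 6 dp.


R_total = 1.32 + 4.37 + 4.06 = 9.75
U = 1/9.75 = 0.102564

0.102564


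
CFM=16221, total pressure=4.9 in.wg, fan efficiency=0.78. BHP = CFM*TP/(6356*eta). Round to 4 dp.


BHP = 16221 * 4.9 / (6356 * 0.78) = 16.0323 hp

16.0323 hp


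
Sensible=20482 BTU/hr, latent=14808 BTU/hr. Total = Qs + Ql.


Qt = 20482 + 14808 = 35290 BTU/hr

35290 BTU/hr


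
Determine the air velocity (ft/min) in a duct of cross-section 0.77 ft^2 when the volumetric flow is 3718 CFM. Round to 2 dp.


V = 3718 / 0.77 = 4828.57 ft/min

4828.57 ft/min


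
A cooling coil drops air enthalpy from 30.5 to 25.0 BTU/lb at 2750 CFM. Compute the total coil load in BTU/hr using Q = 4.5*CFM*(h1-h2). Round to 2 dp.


Q = 4.5 * 2750 * (30.5 - 25.0) = 68062.50 BTU/hr

68062.50 BTU/hr


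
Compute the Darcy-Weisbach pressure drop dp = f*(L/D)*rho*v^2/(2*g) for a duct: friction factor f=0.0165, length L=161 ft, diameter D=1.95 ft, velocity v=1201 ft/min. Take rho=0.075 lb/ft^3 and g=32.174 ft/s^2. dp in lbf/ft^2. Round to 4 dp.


v_fps = 1201/60 = 20.0167 ft/s
dp = 0.0165*(161/1.95)*0.075*20.0167^2/(2*32.174) = 0.6362 lbf/ft^2

0.6362 lbf/ft^2


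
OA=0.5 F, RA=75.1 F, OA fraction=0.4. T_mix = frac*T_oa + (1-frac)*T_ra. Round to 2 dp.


T_mix = 0.4*0.5 + 0.6*75.1 = 45.26 F

45.26 F


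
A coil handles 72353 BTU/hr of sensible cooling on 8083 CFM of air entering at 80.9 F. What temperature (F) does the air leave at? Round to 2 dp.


dT = 72353/(1.08*8083) = 8.2882
T_leave = 80.9 - 8.2882 = 72.61 F

72.61 F


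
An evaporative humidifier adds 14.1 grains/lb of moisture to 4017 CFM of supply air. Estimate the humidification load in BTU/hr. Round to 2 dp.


Q = 0.68 * 4017 * 14.1 = 38515.00 BTU/hr

38515.00 BTU/hr


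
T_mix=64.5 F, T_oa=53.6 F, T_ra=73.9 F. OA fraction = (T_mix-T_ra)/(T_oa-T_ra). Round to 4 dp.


frac = (64.5 - 73.9) / (53.6 - 73.9) = 0.4631

0.4631


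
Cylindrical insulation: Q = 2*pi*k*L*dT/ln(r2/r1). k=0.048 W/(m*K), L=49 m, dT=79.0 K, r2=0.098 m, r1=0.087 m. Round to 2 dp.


Q = 2*pi*0.048*49*79.0/ln(0.098/0.087) = 9805.75 W

9805.75 W


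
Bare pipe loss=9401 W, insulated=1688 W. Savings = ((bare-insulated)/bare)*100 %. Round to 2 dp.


Savings = ((9401-1688)/9401)*100 = 82.04 %

82.04 %


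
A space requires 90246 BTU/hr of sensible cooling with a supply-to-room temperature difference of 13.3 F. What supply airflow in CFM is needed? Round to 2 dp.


CFM = 90246 / (1.08 * 13.3) = 6282.79

6282.79 CFM


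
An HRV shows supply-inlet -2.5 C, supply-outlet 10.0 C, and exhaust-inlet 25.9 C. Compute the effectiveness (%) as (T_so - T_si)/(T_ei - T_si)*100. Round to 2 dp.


eff = (10.0-(-2.5))/(25.9-(-2.5))*100 = 44.01 %

44.01 %


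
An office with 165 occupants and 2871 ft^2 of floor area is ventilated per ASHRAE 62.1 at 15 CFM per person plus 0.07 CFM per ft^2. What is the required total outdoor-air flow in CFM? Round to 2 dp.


Total = 165*15 + 2871*0.07 = 2675.97 CFM

2675.97 CFM


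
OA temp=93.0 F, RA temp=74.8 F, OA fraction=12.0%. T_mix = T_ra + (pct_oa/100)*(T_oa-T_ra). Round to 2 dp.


T_mix = 74.8 + (12.0/100)*(93.0-74.8) = 76.98 F

76.98 F


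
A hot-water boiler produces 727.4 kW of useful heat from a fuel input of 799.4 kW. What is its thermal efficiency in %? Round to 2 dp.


eta = (727.4/799.4)*100 = 90.99 %

90.99 %


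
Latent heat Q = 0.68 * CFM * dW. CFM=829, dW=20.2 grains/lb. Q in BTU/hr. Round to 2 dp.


Q = 0.68 * 829 * 20.2 = 11387.14 BTU/hr

11387.14 BTU/hr


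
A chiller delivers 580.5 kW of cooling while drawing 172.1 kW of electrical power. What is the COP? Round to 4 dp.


COP = 580.5 / 172.1 = 3.3730

3.3730


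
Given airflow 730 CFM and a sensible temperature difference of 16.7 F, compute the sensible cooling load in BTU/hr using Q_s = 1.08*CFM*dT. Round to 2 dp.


Q = 1.08 * 730 * 16.7 = 13166.28 BTU/hr

13166.28 BTU/hr


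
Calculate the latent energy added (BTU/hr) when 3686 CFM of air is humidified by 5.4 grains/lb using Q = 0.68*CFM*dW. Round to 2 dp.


Q = 0.68 * 3686 * 5.4 = 13534.99 BTU/hr

13534.99 BTU/hr


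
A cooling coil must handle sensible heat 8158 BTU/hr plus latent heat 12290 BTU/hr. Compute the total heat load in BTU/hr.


Qt = 8158 + 12290 = 20448 BTU/hr

20448 BTU/hr


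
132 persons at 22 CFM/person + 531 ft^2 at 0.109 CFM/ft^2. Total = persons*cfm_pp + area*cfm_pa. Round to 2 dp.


Total = 132*22 + 531*0.109 = 2961.88 CFM

2961.88 CFM


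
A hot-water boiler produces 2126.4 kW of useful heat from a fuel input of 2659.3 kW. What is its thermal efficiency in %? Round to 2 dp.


eta = (2126.4/2659.3)*100 = 79.96 %

79.96 %


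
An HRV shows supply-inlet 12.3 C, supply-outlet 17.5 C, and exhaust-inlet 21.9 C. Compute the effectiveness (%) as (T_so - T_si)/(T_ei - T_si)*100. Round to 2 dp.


eff = (17.5-12.3)/(21.9-12.3)*100 = 54.17 %

54.17 %


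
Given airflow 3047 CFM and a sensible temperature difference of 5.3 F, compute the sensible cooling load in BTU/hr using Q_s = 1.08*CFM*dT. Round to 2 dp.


Q = 1.08 * 3047 * 5.3 = 17441.03 BTU/hr

17441.03 BTU/hr


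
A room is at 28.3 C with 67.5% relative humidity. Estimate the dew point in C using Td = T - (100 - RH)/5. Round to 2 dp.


Td = 28.3 - (100-67.5)/5 = 21.80 C

21.80 C


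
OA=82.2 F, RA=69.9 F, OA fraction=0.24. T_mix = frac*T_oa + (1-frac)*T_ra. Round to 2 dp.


T_mix = 0.24*82.2 + 0.76*69.9 = 72.85 F

72.85 F


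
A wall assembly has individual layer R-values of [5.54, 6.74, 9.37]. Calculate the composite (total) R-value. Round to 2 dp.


R_total = 5.54 + 6.74 + 9.37 = 21.65

21.65


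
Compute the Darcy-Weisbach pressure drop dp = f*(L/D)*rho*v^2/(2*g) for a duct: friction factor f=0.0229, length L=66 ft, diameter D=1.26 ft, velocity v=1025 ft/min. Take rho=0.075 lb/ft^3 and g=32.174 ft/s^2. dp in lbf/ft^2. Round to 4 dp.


v_fps = 1025/60 = 17.0833 ft/s
dp = 0.0229*(66/1.26)*0.075*17.0833^2/(2*32.174) = 0.4080 lbf/ft^2

0.4080 lbf/ft^2


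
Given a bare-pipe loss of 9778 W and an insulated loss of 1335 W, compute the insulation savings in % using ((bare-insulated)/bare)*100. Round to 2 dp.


Savings = ((9778-1335)/9778)*100 = 86.35 %

86.35 %


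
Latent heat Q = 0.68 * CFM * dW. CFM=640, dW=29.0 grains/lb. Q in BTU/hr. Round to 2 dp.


Q = 0.68 * 640 * 29.0 = 12620.80 BTU/hr

12620.80 BTU/hr


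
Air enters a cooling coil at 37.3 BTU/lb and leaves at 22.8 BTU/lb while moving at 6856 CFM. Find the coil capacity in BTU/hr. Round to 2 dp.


Q = 4.5 * 6856 * (37.3 - 22.8) = 447354.00 BTU/hr

447354.00 BTU/hr


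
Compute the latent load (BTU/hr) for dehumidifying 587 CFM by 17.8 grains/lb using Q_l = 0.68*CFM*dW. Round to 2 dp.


Q = 0.68 * 587 * 17.8 = 7105.05 BTU/hr

7105.05 BTU/hr


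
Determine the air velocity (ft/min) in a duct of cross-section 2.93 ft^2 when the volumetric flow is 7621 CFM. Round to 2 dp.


V = 7621 / 2.93 = 2601.02 ft/min

2601.02 ft/min


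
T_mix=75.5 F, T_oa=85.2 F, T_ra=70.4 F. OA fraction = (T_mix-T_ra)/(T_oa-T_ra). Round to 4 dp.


frac = (75.5 - 70.4) / (85.2 - 70.4) = 0.3446

0.3446


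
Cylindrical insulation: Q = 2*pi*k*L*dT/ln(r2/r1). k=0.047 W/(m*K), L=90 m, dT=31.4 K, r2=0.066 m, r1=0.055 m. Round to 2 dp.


Q = 2*pi*0.047*90*31.4/ln(0.066/0.055) = 4577.33 W

4577.33 W


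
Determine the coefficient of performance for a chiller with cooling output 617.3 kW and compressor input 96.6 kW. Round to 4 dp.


COP = 617.3 / 96.6 = 6.3903

6.3903


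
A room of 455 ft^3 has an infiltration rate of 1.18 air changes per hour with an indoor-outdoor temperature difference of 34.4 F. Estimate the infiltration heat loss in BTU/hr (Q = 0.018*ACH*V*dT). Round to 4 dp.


Q = 0.018 * 1.18 * 455 * 34.4 = 332.4485 BTU/hr

332.4485 BTU/hr


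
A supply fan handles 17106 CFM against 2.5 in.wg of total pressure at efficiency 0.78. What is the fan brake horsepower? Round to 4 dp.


BHP = 17106 * 2.5 / (6356 * 0.78) = 8.6260 hp

8.6260 hp


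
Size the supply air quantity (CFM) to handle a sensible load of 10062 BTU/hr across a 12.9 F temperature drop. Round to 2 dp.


CFM = 10062 / (1.08 * 12.9) = 722.22

722.22 CFM


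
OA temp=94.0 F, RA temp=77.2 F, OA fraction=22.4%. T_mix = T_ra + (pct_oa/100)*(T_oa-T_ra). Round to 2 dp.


T_mix = 77.2 + (22.4/100)*(94.0-77.2) = 80.96 F

80.96 F


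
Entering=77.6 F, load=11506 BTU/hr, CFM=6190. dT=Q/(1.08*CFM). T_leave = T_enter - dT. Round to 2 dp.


dT = 11506/(1.08*6190) = 1.7211
T_leave = 77.6 - 1.7211 = 75.88 F

75.88 F


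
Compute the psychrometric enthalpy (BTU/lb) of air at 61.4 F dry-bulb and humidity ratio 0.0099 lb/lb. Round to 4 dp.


h = 0.24*61.4 + 0.0099*(1061+0.444*61.4) = 25.5098 BTU/lb

25.5098 BTU/lb


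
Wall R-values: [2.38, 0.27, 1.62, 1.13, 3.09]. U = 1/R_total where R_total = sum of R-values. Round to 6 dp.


R_total = 2.38 + 0.27 + 1.62 + 1.13 + 3.09 = 8.49
U = 1/8.49 = 0.117786

0.117786


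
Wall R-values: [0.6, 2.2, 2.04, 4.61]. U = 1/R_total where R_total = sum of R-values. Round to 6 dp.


R_total = 0.6 + 2.2 + 2.04 + 4.61 = 9.45
U = 1/9.45 = 0.105820

0.105820


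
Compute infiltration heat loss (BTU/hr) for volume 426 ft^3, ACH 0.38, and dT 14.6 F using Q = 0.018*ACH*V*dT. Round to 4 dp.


Q = 0.018 * 0.38 * 426 * 14.6 = 42.5421 BTU/hr

42.5421 BTU/hr


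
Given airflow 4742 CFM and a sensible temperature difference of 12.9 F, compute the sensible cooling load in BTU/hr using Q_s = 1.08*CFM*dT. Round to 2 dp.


Q = 1.08 * 4742 * 12.9 = 66065.54 BTU/hr

66065.54 BTU/hr


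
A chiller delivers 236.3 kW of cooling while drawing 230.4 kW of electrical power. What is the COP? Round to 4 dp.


COP = 236.3 / 230.4 = 1.0256

1.0256


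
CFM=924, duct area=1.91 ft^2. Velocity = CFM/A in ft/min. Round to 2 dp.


V = 924 / 1.91 = 483.77 ft/min

483.77 ft/min


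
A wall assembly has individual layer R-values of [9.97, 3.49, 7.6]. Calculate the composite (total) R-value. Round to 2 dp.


R_total = 9.97 + 3.49 + 7.6 = 21.06

21.06


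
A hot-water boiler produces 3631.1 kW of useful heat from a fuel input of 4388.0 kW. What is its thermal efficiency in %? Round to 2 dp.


eta = (3631.1/4388.0)*100 = 82.75 %

82.75 %


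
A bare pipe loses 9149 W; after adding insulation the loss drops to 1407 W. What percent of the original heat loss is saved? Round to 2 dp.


Savings = ((9149-1407)/9149)*100 = 84.62 %

84.62 %


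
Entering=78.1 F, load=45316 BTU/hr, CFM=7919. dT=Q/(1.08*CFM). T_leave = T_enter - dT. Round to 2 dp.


dT = 45316/(1.08*7919) = 5.2986
T_leave = 78.1 - 5.2986 = 72.80 F

72.80 F


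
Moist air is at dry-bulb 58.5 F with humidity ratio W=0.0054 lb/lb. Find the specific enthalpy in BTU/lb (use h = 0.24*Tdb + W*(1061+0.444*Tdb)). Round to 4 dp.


h = 0.24*58.5 + 0.0054*(1061+0.444*58.5) = 19.9097 BTU/lb

19.9097 BTU/lb


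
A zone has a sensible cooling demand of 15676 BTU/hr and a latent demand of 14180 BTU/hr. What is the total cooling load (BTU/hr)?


Qt = 15676 + 14180 = 29856 BTU/hr

29856 BTU/hr


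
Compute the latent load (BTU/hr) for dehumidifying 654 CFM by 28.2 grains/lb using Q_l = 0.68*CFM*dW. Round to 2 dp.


Q = 0.68 * 654 * 28.2 = 12541.10 BTU/hr

12541.10 BTU/hr


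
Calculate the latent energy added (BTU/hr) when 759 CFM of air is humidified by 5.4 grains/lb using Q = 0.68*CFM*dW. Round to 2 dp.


Q = 0.68 * 759 * 5.4 = 2787.05 BTU/hr

2787.05 BTU/hr


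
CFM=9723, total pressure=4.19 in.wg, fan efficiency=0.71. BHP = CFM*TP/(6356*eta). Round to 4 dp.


BHP = 9723 * 4.19 / (6356 * 0.71) = 9.0276 hp

9.0276 hp


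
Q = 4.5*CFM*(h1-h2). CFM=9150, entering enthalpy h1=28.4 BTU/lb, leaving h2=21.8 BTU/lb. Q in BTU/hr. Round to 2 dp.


Q = 4.5 * 9150 * (28.4 - 21.8) = 271755.00 BTU/hr

271755.00 BTU/hr


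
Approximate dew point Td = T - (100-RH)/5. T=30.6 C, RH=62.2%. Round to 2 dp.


Td = 30.6 - (100-62.2)/5 = 23.04 C

23.04 C


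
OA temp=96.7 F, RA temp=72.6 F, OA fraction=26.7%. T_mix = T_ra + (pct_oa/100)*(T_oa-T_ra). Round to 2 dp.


T_mix = 72.6 + (26.7/100)*(96.7-72.6) = 79.03 F

79.03 F


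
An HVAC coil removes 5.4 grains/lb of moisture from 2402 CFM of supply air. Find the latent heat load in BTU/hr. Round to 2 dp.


Q = 0.68 * 2402 * 5.4 = 8820.14 BTU/hr

8820.14 BTU/hr


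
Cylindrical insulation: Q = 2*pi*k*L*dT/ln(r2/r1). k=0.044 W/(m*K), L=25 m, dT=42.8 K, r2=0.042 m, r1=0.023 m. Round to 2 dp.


Q = 2*pi*0.044*25*42.8/ln(0.042/0.023) = 491.24 W

491.24 W


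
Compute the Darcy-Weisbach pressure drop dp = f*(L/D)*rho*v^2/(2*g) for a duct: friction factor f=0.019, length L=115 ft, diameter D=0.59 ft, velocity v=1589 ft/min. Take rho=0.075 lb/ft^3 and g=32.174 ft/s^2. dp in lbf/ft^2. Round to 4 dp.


v_fps = 1589/60 = 26.4833 ft/s
dp = 0.019*(115/0.59)*0.075*26.4833^2/(2*32.174) = 3.0274 lbf/ft^2

3.0274 lbf/ft^2


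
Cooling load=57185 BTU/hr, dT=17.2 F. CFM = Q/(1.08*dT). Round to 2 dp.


CFM = 57185 / (1.08 * 17.2) = 3078.43

3078.43 CFM


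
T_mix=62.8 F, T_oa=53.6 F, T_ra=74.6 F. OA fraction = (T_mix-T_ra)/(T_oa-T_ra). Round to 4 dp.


frac = (62.8 - 74.6) / (53.6 - 74.6) = 0.5619

0.5619


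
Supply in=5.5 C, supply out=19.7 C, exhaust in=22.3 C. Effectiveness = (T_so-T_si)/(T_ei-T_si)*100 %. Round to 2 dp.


eff = (19.7-5.5)/(22.3-5.5)*100 = 84.52 %

84.52 %


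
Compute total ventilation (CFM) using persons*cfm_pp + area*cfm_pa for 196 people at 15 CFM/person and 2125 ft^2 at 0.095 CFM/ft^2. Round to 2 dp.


Total = 196*15 + 2125*0.095 = 3141.88 CFM

3141.88 CFM


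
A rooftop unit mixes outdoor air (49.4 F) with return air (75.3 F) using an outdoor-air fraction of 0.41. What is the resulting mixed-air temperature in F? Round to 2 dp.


T_mix = 0.41*49.4 + 0.59*75.3 = 64.68 F

64.68 F


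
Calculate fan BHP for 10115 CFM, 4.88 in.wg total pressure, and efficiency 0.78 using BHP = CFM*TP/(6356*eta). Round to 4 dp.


BHP = 10115 * 4.88 / (6356 * 0.78) = 9.9565 hp

9.9565 hp


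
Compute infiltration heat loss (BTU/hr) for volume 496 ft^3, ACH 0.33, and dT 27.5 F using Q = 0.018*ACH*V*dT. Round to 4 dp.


Q = 0.018 * 0.33 * 496 * 27.5 = 81.0216 BTU/hr

81.0216 BTU/hr


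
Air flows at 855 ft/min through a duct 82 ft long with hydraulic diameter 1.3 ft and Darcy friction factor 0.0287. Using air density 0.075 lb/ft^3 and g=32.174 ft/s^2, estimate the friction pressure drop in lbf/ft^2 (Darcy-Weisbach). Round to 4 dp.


v_fps = 855/60 = 14.25 ft/s
dp = 0.0287*(82/1.3)*0.075*14.25^2/(2*32.174) = 0.4285 lbf/ft^2

0.4285 lbf/ft^2


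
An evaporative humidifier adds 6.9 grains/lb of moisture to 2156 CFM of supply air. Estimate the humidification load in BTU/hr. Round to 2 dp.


Q = 0.68 * 2156 * 6.9 = 10115.95 BTU/hr

10115.95 BTU/hr


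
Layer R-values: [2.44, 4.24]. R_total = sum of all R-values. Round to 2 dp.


R_total = 2.44 + 4.24 = 6.68

6.68


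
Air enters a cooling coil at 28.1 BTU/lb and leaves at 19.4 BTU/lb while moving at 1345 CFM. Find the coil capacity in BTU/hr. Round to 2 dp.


Q = 4.5 * 1345 * (28.1 - 19.4) = 52656.75 BTU/hr

52656.75 BTU/hr


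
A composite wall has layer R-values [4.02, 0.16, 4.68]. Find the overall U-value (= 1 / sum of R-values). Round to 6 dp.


R_total = 4.02 + 0.16 + 4.68 = 8.86
U = 1/8.86 = 0.112867

0.112867


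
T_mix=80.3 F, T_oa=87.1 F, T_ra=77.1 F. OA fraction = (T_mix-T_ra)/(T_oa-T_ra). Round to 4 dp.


frac = (80.3 - 77.1) / (87.1 - 77.1) = 0.3200

0.3200


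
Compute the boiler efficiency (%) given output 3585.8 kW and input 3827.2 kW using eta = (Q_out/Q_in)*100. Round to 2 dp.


eta = (3585.8/3827.2)*100 = 93.69 %

93.69 %


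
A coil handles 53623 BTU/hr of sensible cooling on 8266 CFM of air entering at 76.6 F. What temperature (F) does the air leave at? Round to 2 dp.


dT = 53623/(1.08*8266) = 6.0066
T_leave = 76.6 - 6.0066 = 70.59 F

70.59 F


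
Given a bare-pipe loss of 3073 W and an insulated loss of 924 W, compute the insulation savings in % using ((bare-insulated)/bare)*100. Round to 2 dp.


Savings = ((3073-924)/3073)*100 = 69.93 %

69.93 %


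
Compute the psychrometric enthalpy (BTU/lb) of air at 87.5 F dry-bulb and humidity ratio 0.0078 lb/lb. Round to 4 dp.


h = 0.24*87.5 + 0.0078*(1061+0.444*87.5) = 29.5788 BTU/lb

29.5788 BTU/lb


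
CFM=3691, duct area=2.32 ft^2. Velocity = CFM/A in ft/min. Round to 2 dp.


V = 3691 / 2.32 = 1590.95 ft/min

1590.95 ft/min


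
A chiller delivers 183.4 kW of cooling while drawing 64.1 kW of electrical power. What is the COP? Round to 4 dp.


COP = 183.4 / 64.1 = 2.8612

2.8612


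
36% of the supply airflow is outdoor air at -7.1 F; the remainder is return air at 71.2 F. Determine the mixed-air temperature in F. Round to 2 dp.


T_mix = 0.36*(-7.1) + 0.64*71.2 = 43.01 F

43.01 F


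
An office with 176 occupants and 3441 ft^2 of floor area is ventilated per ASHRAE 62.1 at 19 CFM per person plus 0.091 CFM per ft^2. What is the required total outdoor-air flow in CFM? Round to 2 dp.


Total = 176*19 + 3441*0.091 = 3657.13 CFM

3657.13 CFM


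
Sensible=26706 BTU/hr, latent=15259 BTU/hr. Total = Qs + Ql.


Qt = 26706 + 15259 = 41965 BTU/hr

41965 BTU/hr


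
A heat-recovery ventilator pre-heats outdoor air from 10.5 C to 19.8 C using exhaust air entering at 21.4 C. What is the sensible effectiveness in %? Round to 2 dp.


eff = (19.8-10.5)/(21.4-10.5)*100 = 85.32 %

85.32 %


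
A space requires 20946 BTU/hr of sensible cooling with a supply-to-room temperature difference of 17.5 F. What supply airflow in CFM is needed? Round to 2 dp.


CFM = 20946 / (1.08 * 17.5) = 1108.25

1108.25 CFM


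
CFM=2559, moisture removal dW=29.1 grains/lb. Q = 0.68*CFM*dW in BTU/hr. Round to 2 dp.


Q = 0.68 * 2559 * 29.1 = 50637.49 BTU/hr

50637.49 BTU/hr


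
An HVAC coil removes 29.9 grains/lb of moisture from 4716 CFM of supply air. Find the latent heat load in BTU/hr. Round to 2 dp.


Q = 0.68 * 4716 * 29.9 = 95885.71 BTU/hr

95885.71 BTU/hr


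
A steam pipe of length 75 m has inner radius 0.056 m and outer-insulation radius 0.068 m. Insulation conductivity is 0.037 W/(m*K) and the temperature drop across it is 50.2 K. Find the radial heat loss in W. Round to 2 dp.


Q = 2*pi*0.037*75*50.2/ln(0.068/0.056) = 4508.12 W

4508.12 W


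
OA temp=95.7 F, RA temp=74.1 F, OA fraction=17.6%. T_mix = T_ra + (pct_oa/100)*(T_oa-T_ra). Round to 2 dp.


T_mix = 74.1 + (17.6/100)*(95.7-74.1) = 77.90 F

77.90 F


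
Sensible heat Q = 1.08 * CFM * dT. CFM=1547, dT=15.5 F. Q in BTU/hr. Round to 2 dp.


Q = 1.08 * 1547 * 15.5 = 25896.78 BTU/hr

25896.78 BTU/hr


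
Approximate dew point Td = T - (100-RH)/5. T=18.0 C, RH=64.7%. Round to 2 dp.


Td = 18.0 - (100-64.7)/5 = 10.94 C

10.94 C


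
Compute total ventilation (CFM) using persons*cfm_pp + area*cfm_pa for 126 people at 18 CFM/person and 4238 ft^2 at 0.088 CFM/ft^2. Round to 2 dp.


Total = 126*18 + 4238*0.088 = 2640.94 CFM

2640.94 CFM


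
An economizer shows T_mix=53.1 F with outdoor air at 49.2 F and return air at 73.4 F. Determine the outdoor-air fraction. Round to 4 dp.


frac = (53.1 - 73.4) / (49.2 - 73.4) = 0.8388

0.8388


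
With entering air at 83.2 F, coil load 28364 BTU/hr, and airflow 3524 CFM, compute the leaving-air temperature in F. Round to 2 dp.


dT = 28364/(1.08*3524) = 7.4526
T_leave = 83.2 - 7.4526 = 75.75 F

75.75 F


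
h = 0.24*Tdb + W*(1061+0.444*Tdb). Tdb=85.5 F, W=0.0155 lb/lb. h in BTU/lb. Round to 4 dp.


h = 0.24*85.5 + 0.0155*(1061+0.444*85.5) = 37.5539 BTU/lb

37.5539 BTU/lb


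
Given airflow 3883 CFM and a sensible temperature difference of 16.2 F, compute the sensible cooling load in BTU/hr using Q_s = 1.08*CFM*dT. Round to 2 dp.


Q = 1.08 * 3883 * 16.2 = 67936.97 BTU/hr

67936.97 BTU/hr


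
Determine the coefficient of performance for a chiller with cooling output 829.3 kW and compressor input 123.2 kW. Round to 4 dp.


COP = 829.3 / 123.2 = 6.7313

6.7313


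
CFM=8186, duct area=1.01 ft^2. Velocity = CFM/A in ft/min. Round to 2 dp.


V = 8186 / 1.01 = 8104.95 ft/min

8104.95 ft/min


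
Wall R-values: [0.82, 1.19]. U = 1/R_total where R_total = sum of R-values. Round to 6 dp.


R_total = 0.82 + 1.19 = 2.01
U = 1/2.01 = 0.497512

0.497512


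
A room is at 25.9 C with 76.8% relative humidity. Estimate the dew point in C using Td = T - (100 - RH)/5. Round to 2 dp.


Td = 25.9 - (100-76.8)/5 = 21.26 C

21.26 C


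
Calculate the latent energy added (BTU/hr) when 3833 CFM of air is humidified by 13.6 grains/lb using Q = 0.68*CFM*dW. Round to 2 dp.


Q = 0.68 * 3833 * 13.6 = 35447.58 BTU/hr

35447.58 BTU/hr


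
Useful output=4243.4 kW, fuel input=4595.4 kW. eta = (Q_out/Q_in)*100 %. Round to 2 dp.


eta = (4243.4/4595.4)*100 = 92.34 %

92.34 %


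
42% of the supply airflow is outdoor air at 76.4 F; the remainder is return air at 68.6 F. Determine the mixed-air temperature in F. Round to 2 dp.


T_mix = 0.42*76.4 + 0.58*68.6 = 71.88 F

71.88 F


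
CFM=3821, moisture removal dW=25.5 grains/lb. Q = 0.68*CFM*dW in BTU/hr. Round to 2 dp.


Q = 0.68 * 3821 * 25.5 = 66256.14 BTU/hr

66256.14 BTU/hr


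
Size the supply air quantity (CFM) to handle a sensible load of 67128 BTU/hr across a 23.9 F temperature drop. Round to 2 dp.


CFM = 67128 / (1.08 * 23.9) = 2600.65

2600.65 CFM


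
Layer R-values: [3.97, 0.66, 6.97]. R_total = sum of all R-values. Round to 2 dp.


R_total = 3.97 + 0.66 + 6.97 = 11.60

11.60


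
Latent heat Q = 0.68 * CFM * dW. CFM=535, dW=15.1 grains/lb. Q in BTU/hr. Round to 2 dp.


Q = 0.68 * 535 * 15.1 = 5493.38 BTU/hr

5493.38 BTU/hr


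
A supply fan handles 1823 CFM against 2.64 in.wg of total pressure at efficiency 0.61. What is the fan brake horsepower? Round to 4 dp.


BHP = 1823 * 2.64 / (6356 * 0.61) = 1.2413 hp

1.2413 hp


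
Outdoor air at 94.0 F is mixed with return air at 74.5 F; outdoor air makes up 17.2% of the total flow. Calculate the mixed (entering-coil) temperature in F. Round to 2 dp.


T_mix = 74.5 + (17.2/100)*(94.0-74.5) = 77.85 F

77.85 F


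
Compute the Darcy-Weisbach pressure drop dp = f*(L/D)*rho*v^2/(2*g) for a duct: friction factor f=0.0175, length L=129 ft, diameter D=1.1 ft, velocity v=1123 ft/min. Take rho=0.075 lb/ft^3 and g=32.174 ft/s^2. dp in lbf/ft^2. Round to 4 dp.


v_fps = 1123/60 = 18.7167 ft/s
dp = 0.0175*(129/1.1)*0.075*18.7167^2/(2*32.174) = 0.8380 lbf/ft^2

0.8380 lbf/ft^2


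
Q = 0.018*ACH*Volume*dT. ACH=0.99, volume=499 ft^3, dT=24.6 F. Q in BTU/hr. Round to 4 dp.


Q = 0.018 * 0.99 * 499 * 24.6 = 218.7476 BTU/hr

218.7476 BTU/hr


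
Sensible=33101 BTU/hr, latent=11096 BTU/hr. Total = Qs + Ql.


Qt = 33101 + 11096 = 44197 BTU/hr

44197 BTU/hr


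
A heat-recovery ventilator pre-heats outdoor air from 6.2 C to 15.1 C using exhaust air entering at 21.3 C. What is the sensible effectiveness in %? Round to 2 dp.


eff = (15.1-6.2)/(21.3-6.2)*100 = 58.94 %

58.94 %


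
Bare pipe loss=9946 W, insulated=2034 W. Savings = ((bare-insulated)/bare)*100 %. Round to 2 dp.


Savings = ((9946-2034)/9946)*100 = 79.55 %

79.55 %


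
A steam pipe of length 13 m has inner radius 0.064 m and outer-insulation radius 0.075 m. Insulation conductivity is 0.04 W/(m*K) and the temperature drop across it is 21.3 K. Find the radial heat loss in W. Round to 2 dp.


Q = 2*pi*0.04*13*21.3/ln(0.075/0.064) = 438.78 W

438.78 W


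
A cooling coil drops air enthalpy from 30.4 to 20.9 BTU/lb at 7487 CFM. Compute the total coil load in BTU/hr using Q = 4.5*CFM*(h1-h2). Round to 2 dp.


Q = 4.5 * 7487 * (30.4 - 20.9) = 320069.25 BTU/hr

320069.25 BTU/hr


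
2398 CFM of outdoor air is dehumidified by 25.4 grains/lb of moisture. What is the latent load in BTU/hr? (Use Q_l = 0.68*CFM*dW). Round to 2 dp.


Q = 0.68 * 2398 * 25.4 = 41418.26 BTU/hr

41418.26 BTU/hr


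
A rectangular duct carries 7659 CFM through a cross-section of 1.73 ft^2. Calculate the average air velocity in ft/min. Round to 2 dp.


V = 7659 / 1.73 = 4427.17 ft/min

4427.17 ft/min


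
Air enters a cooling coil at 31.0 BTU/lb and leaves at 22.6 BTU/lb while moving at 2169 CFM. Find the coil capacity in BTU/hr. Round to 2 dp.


Q = 4.5 * 2169 * (31.0 - 22.6) = 81988.20 BTU/hr

81988.20 BTU/hr


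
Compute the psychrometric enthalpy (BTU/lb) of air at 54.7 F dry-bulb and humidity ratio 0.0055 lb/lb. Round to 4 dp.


h = 0.24*54.7 + 0.0055*(1061+0.444*54.7) = 19.0971 BTU/lb

19.0971 BTU/lb


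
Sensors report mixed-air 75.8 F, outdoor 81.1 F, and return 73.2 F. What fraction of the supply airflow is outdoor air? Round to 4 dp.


frac = (75.8 - 73.2) / (81.1 - 73.2) = 0.3291

0.3291
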